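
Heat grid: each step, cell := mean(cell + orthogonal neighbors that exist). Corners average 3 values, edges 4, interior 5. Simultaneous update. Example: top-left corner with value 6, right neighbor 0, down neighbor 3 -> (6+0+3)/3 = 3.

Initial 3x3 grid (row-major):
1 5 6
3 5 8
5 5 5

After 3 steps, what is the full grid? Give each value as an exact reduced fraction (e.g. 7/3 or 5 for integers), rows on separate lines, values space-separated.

Answer: 983/240 66949/14400 11597/2160
29987/7200 29413/6000 19681/3600
4831/1080 17881/3600 1001/180

Derivation:
After step 1:
  3 17/4 19/3
  7/2 26/5 6
  13/3 5 6
After step 2:
  43/12 1127/240 199/36
  481/120 479/100 353/60
  77/18 77/15 17/3
After step 3:
  983/240 66949/14400 11597/2160
  29987/7200 29413/6000 19681/3600
  4831/1080 17881/3600 1001/180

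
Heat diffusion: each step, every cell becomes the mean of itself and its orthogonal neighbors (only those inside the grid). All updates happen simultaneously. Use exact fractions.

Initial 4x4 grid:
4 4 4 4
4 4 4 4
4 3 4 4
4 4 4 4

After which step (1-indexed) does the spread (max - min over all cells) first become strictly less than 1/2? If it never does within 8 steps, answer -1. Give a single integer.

Step 1: max=4, min=15/4, spread=1/4
  -> spread < 1/2 first at step 1
Step 2: max=4, min=189/50, spread=11/50
Step 3: max=4, min=9233/2400, spread=367/2400
Step 4: max=2387/600, min=41629/10800, spread=1337/10800
Step 5: max=71531/18000, min=1254331/324000, spread=33227/324000
Step 6: max=427951/108000, min=37665673/9720000, spread=849917/9720000
Step 7: max=6411467/1620000, min=1132685653/291600000, spread=21378407/291600000
Step 8: max=1920311657/486000000, min=34025537629/8748000000, spread=540072197/8748000000

Answer: 1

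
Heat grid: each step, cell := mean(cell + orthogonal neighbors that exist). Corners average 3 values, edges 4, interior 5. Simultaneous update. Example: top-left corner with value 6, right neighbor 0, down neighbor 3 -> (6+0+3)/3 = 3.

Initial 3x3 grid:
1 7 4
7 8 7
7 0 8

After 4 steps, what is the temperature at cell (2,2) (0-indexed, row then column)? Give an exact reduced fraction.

Step 1: cell (2,2) = 5
Step 2: cell (2,2) = 35/6
Step 3: cell (2,2) = 227/40
Step 4: cell (2,2) = 123271/21600
Full grid after step 4:
  235867/43200 400391/72000 247967/43200
  4677817/864000 2019029/360000 1644439/288000
  353263/64800 4782817/864000 123271/21600

Answer: 123271/21600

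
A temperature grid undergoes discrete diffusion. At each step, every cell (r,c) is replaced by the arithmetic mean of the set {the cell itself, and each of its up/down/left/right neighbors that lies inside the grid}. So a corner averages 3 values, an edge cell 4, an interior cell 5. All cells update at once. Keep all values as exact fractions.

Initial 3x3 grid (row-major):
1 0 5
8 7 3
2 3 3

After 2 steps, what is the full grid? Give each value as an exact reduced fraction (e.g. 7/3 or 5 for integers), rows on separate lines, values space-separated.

After step 1:
  3 13/4 8/3
  9/2 21/5 9/2
  13/3 15/4 3
After step 2:
  43/12 787/240 125/36
  481/120 101/25 431/120
  151/36 917/240 15/4

Answer: 43/12 787/240 125/36
481/120 101/25 431/120
151/36 917/240 15/4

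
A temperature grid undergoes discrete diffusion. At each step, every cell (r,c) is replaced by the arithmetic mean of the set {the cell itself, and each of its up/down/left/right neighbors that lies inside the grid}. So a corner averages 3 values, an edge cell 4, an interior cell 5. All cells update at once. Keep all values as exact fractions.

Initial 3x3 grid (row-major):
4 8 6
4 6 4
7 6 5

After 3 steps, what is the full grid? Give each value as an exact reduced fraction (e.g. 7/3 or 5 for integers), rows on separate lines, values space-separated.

After step 1:
  16/3 6 6
  21/4 28/5 21/4
  17/3 6 5
After step 2:
  199/36 86/15 23/4
  437/80 281/50 437/80
  203/36 167/30 65/12
After step 3:
  12041/2160 1273/225 4067/720
  26699/4800 5569/1000 26699/4800
  12001/2160 10009/1800 3947/720

Answer: 12041/2160 1273/225 4067/720
26699/4800 5569/1000 26699/4800
12001/2160 10009/1800 3947/720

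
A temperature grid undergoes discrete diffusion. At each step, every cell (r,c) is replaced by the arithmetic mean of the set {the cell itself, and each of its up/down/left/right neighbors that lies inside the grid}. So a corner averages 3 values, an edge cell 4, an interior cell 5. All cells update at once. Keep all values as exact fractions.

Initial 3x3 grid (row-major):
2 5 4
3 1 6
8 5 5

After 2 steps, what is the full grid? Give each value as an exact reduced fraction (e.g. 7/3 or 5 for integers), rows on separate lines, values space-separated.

Answer: 59/18 23/6 4
97/24 77/20 55/12
163/36 233/48 169/36

Derivation:
After step 1:
  10/3 3 5
  7/2 4 4
  16/3 19/4 16/3
After step 2:
  59/18 23/6 4
  97/24 77/20 55/12
  163/36 233/48 169/36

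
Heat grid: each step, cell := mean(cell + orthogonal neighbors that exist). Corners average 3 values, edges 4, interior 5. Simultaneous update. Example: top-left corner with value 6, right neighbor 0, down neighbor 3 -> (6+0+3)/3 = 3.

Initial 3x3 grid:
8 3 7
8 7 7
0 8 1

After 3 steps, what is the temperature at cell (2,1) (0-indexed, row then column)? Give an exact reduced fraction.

Step 1: cell (2,1) = 4
Step 2: cell (2,1) = 319/60
Step 3: cell (2,1) = 9409/1800
Full grid after step 3:
  3299/540 28499/4800 12811/2160
  81947/14400 17357/3000 4429/800
  11771/2160 9409/1800 5773/1080

Answer: 9409/1800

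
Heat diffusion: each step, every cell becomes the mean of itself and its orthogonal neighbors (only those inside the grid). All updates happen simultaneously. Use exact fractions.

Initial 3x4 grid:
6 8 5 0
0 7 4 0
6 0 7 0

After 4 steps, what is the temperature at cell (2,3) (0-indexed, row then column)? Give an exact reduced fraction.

Answer: 179159/64800

Derivation:
Step 1: cell (2,3) = 7/3
Step 2: cell (2,3) = 73/36
Step 3: cell (2,3) = 5831/2160
Step 4: cell (2,3) = 179159/64800
Full grid after step 4:
  602663/129600 926833/216000 819613/216000 197659/64800
  3644137/864000 1514663/360000 4251/1250 26767/9000
  19469/4800 266611/72000 727613/216000 179159/64800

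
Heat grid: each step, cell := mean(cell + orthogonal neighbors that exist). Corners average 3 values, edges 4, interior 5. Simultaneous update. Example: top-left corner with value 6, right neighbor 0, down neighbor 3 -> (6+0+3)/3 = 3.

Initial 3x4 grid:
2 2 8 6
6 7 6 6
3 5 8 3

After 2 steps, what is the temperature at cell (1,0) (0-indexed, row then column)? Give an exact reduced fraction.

Answer: 177/40

Derivation:
Step 1: cell (1,0) = 9/2
Step 2: cell (1,0) = 177/40
Full grid after step 2:
  151/36 1127/240 287/48 209/36
  177/40 136/25 569/100 295/48
  179/36 1267/240 287/48 197/36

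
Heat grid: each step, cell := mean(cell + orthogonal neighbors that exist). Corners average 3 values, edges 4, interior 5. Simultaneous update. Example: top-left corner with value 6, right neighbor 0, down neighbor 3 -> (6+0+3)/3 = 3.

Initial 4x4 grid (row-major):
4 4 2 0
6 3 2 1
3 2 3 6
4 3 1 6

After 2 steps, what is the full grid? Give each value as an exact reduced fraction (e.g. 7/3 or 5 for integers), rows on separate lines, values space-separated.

After step 1:
  14/3 13/4 2 1
  4 17/5 11/5 9/4
  15/4 14/5 14/5 4
  10/3 5/2 13/4 13/3
After step 2:
  143/36 799/240 169/80 7/4
  949/240 313/100 253/100 189/80
  833/240 61/20 301/100 803/240
  115/36 713/240 773/240 139/36

Answer: 143/36 799/240 169/80 7/4
949/240 313/100 253/100 189/80
833/240 61/20 301/100 803/240
115/36 713/240 773/240 139/36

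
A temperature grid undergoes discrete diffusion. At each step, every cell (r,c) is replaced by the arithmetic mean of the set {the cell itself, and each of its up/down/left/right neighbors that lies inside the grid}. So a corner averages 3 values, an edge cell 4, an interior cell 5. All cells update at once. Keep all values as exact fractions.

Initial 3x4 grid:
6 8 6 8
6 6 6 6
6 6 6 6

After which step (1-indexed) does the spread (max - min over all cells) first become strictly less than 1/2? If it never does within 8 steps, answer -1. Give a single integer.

Answer: 4

Derivation:
Step 1: max=7, min=6, spread=1
Step 2: max=121/18, min=6, spread=13/18
Step 3: max=23657/3600, min=607/100, spread=361/720
Step 4: max=420769/64800, min=16561/2700, spread=4661/12960
  -> spread < 1/2 first at step 4
Step 5: max=20838863/3240000, min=6676621/1080000, spread=809/3240
Step 6: max=1493770399/233280000, min=60355301/9720000, spread=1809727/9331200
Step 7: max=89225247941/13996800000, min=454600573/72900000, spread=77677517/559872000
Step 8: max=5340746394319/839808000000, min=36451066451/5832000000, spread=734342603/6718464000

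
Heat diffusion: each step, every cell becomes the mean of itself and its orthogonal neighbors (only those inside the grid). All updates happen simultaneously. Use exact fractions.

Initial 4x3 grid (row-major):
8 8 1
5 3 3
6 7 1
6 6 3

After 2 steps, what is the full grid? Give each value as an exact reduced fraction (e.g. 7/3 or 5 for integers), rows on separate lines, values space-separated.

After step 1:
  7 5 4
  11/2 26/5 2
  6 23/5 7/2
  6 11/2 10/3
After step 2:
  35/6 53/10 11/3
  237/40 223/50 147/40
  221/40 124/25 403/120
  35/6 583/120 37/9

Answer: 35/6 53/10 11/3
237/40 223/50 147/40
221/40 124/25 403/120
35/6 583/120 37/9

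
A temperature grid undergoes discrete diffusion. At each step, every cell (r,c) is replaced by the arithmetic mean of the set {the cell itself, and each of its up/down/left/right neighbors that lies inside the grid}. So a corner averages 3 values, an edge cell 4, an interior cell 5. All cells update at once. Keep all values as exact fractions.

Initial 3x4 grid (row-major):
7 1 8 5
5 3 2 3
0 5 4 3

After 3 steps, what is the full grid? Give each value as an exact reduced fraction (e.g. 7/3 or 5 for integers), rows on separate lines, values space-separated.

After step 1:
  13/3 19/4 4 16/3
  15/4 16/5 4 13/4
  10/3 3 7/2 10/3
After step 2:
  77/18 977/240 217/48 151/36
  877/240 187/50 359/100 191/48
  121/36 391/120 83/24 121/36
After step 3:
  4321/1080 29897/7200 29477/7200 457/108
  54119/14400 2747/750 11573/3000 54449/14400
  7397/2160 3109/900 12301/3600 1555/432

Answer: 4321/1080 29897/7200 29477/7200 457/108
54119/14400 2747/750 11573/3000 54449/14400
7397/2160 3109/900 12301/3600 1555/432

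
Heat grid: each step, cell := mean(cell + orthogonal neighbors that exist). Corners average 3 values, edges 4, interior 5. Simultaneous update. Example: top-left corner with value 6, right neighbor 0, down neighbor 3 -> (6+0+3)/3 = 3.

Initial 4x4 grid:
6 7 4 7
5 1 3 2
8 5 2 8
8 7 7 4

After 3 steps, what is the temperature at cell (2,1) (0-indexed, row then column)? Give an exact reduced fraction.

Answer: 6167/1200

Derivation:
Step 1: cell (2,1) = 23/5
Step 2: cell (2,1) = 541/100
Step 3: cell (2,1) = 6167/1200
Full grid after step 3:
  3739/720 3683/800 33011/7200 9299/2160
  3101/600 9733/2000 24917/6000 16423/3600
  10687/1800 6167/1200 29801/6000 3299/720
  13621/2160 43483/7200 7591/1440 2299/432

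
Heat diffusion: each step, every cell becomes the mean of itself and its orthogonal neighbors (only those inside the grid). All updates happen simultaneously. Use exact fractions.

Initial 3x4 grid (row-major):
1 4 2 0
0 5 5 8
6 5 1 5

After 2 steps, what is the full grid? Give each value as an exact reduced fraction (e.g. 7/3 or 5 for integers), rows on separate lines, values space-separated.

After step 1:
  5/3 3 11/4 10/3
  3 19/5 21/5 9/2
  11/3 17/4 4 14/3
After step 2:
  23/9 673/240 797/240 127/36
  91/30 73/20 77/20 167/40
  131/36 943/240 1027/240 79/18

Answer: 23/9 673/240 797/240 127/36
91/30 73/20 77/20 167/40
131/36 943/240 1027/240 79/18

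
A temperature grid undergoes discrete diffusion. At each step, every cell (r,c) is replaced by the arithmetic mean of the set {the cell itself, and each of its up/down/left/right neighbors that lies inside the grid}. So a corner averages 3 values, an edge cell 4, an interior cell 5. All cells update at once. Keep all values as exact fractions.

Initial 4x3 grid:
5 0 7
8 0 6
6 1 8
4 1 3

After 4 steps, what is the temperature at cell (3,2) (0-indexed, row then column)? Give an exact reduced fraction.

Step 1: cell (3,2) = 4
Step 2: cell (3,2) = 43/12
Step 3: cell (3,2) = 37/10
Step 4: cell (3,2) = 159803/43200
Full grid after step 4:
  128971/32400 213961/54000 261617/64800
  425617/108000 713257/180000 863609/216000
  413927/108000 1364339/360000 279743/72000
  474359/129600 3159931/864000 159803/43200

Answer: 159803/43200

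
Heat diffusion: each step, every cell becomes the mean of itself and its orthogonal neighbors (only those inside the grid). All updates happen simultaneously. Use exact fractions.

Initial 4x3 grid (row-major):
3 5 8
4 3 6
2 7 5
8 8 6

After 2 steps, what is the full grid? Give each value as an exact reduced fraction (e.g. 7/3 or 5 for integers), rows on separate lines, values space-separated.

After step 1:
  4 19/4 19/3
  3 5 11/2
  21/4 5 6
  6 29/4 19/3
After step 2:
  47/12 241/48 199/36
  69/16 93/20 137/24
  77/16 57/10 137/24
  37/6 295/48 235/36

Answer: 47/12 241/48 199/36
69/16 93/20 137/24
77/16 57/10 137/24
37/6 295/48 235/36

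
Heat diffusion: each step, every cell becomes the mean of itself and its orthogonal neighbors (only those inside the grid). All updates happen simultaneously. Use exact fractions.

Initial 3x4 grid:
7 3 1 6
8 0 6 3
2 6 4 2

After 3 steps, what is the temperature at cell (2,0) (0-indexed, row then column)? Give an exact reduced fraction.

Answer: 9791/2160

Derivation:
Step 1: cell (2,0) = 16/3
Step 2: cell (2,0) = 151/36
Step 3: cell (2,0) = 9791/2160
Full grid after step 3:
  823/180 9223/2400 27809/7200 1877/540
  61393/14400 12751/3000 10441/3000 54553/14400
  9791/2160 6911/1800 1563/400 847/240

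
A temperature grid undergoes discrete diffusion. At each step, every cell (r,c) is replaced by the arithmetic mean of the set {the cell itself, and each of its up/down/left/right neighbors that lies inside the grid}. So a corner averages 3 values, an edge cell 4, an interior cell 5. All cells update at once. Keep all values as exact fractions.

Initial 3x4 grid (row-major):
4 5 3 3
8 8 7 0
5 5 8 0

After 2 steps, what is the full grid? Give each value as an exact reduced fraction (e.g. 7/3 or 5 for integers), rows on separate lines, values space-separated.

Answer: 203/36 653/120 167/40 3
1471/240 591/100 119/25 371/120
25/4 241/40 581/120 61/18

Derivation:
After step 1:
  17/3 5 9/2 2
  25/4 33/5 26/5 5/2
  6 13/2 5 8/3
After step 2:
  203/36 653/120 167/40 3
  1471/240 591/100 119/25 371/120
  25/4 241/40 581/120 61/18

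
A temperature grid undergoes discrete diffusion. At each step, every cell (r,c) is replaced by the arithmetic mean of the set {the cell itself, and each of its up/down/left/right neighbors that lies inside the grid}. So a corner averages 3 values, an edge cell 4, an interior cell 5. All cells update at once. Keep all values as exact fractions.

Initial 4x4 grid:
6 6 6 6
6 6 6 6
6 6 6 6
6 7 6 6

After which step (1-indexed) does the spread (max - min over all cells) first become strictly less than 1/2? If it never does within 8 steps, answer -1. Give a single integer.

Step 1: max=19/3, min=6, spread=1/3
  -> spread < 1/2 first at step 1
Step 2: max=751/120, min=6, spread=31/120
Step 3: max=6691/1080, min=6, spread=211/1080
Step 4: max=664843/108000, min=6, spread=16843/108000
Step 5: max=5970643/972000, min=54079/9000, spread=130111/972000
Step 6: max=178602367/29160000, min=3247159/540000, spread=3255781/29160000
Step 7: max=5349153691/874800000, min=3251107/540000, spread=82360351/874800000
Step 8: max=160215316891/26244000000, min=585706441/97200000, spread=2074577821/26244000000

Answer: 1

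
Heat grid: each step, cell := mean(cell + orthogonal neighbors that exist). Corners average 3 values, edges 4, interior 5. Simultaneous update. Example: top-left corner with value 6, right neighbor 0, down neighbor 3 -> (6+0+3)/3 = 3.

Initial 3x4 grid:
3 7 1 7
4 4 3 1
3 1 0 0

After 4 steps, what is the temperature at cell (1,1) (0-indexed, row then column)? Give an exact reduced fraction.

Answer: 268243/90000

Derivation:
Step 1: cell (1,1) = 19/5
Step 2: cell (1,1) = 297/100
Step 3: cell (1,1) = 19133/6000
Step 4: cell (1,1) = 268243/90000
Full grid after step 4:
  117323/32400 762937/216000 222079/72000 124849/43200
  1444159/432000 268243/90000 962797/360000 1998593/864000
  185371/64800 140203/54000 111653/54000 253297/129600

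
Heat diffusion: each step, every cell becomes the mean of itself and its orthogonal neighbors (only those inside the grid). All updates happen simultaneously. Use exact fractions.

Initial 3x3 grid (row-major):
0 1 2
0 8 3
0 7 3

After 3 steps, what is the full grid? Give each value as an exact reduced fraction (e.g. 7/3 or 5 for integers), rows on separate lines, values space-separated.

Answer: 4343/2160 36871/14400 2081/720
9149/3600 6009/2000 3181/900
3169/1080 25873/7200 4159/1080

Derivation:
After step 1:
  1/3 11/4 2
  2 19/5 4
  7/3 9/2 13/3
After step 2:
  61/36 533/240 35/12
  127/60 341/100 53/15
  53/18 449/120 77/18
After step 3:
  4343/2160 36871/14400 2081/720
  9149/3600 6009/2000 3181/900
  3169/1080 25873/7200 4159/1080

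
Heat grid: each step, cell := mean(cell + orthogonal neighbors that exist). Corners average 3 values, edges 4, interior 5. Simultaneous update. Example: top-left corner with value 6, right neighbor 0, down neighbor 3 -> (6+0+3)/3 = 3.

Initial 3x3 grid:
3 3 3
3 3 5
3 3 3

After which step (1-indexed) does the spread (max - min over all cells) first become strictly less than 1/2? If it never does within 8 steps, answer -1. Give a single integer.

Answer: 3

Derivation:
Step 1: max=11/3, min=3, spread=2/3
Step 2: max=427/120, min=3, spread=67/120
Step 3: max=3677/1080, min=307/100, spread=1807/5400
  -> spread < 1/2 first at step 3
Step 4: max=1453963/432000, min=8461/2700, spread=33401/144000
Step 5: max=12893933/3888000, min=853391/270000, spread=3025513/19440000
Step 6: max=5130526867/1555200000, min=45955949/14400000, spread=53531/497664
Step 7: max=305968925849/93312000000, min=12455116051/3888000000, spread=450953/5971968
Step 8: max=18305063560603/5598720000000, min=1500688610519/466560000000, spread=3799043/71663616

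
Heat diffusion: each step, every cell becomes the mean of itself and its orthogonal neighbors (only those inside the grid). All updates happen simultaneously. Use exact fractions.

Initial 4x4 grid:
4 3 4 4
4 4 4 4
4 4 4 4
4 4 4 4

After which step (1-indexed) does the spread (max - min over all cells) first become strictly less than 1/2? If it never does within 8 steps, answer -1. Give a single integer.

Step 1: max=4, min=11/3, spread=1/3
  -> spread < 1/2 first at step 1
Step 2: max=4, min=449/120, spread=31/120
Step 3: max=4, min=4109/1080, spread=211/1080
Step 4: max=4, min=415157/108000, spread=16843/108000
Step 5: max=35921/9000, min=3749357/972000, spread=130111/972000
Step 6: max=2152841/540000, min=112997633/29160000, spread=3255781/29160000
Step 7: max=2148893/540000, min=3398846309/874800000, spread=82360351/874800000
Step 8: max=386293559/97200000, min=102224683109/26244000000, spread=2074577821/26244000000

Answer: 1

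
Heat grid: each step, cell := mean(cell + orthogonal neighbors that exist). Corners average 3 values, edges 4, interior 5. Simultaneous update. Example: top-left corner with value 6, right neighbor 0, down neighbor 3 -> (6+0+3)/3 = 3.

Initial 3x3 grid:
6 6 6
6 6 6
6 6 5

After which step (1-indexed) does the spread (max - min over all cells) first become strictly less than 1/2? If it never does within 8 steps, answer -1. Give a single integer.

Step 1: max=6, min=17/3, spread=1/3
  -> spread < 1/2 first at step 1
Step 2: max=6, min=103/18, spread=5/18
Step 3: max=6, min=1255/216, spread=41/216
Step 4: max=2149/360, min=75629/12960, spread=347/2592
Step 5: max=21443/3600, min=4558663/777600, spread=2921/31104
Step 6: max=2566517/432000, min=274107461/46656000, spread=24611/373248
Step 7: max=57663259/9720000, min=16477437967/2799360000, spread=207329/4478976
Step 8: max=3071598401/518400000, min=989739647549/167961600000, spread=1746635/53747712

Answer: 1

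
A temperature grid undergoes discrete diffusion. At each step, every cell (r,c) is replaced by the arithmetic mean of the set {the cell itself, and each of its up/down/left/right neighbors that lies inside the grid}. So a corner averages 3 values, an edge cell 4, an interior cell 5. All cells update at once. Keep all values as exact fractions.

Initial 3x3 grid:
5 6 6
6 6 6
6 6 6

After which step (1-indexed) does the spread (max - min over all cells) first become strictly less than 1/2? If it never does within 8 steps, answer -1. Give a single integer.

Answer: 1

Derivation:
Step 1: max=6, min=17/3, spread=1/3
  -> spread < 1/2 first at step 1
Step 2: max=6, min=103/18, spread=5/18
Step 3: max=6, min=1255/216, spread=41/216
Step 4: max=2149/360, min=75629/12960, spread=347/2592
Step 5: max=21443/3600, min=4558663/777600, spread=2921/31104
Step 6: max=2566517/432000, min=274107461/46656000, spread=24611/373248
Step 7: max=57663259/9720000, min=16477437967/2799360000, spread=207329/4478976
Step 8: max=3071598401/518400000, min=989739647549/167961600000, spread=1746635/53747712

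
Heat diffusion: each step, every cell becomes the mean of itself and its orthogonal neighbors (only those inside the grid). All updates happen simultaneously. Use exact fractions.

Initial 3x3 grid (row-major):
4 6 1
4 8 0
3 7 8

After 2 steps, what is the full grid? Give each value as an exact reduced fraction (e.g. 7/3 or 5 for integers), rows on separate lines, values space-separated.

After step 1:
  14/3 19/4 7/3
  19/4 5 17/4
  14/3 13/2 5
After step 2:
  85/18 67/16 34/9
  229/48 101/20 199/48
  191/36 127/24 21/4

Answer: 85/18 67/16 34/9
229/48 101/20 199/48
191/36 127/24 21/4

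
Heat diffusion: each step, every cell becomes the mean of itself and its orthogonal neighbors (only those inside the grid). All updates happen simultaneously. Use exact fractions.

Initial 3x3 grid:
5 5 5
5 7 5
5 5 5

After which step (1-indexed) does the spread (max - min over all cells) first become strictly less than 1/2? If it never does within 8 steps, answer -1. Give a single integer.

Step 1: max=11/2, min=5, spread=1/2
Step 2: max=137/25, min=209/40, spread=51/200
  -> spread < 1/2 first at step 2
Step 3: max=12823/2400, min=947/180, spread=589/7200
Step 4: max=79943/15000, min=761081/144000, spread=31859/720000
Step 5: max=45891607/8640000, min=4764721/900000, spread=751427/43200000
Step 6: max=286634687/54000000, min=2747063129/518400000, spread=23149331/2592000000
Step 7: max=165002654263/31104000000, min=17174931889/3240000000, spread=616540643/155520000000
Step 8: max=1031112453983/194400000000, min=9895132008761/1866240000000, spread=17737747379/9331200000000

Answer: 2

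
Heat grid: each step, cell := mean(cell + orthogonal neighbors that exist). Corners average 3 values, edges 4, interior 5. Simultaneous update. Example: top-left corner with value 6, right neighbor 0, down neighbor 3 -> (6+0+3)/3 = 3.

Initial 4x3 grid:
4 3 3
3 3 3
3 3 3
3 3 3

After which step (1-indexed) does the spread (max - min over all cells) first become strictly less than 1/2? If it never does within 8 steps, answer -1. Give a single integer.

Step 1: max=10/3, min=3, spread=1/3
  -> spread < 1/2 first at step 1
Step 2: max=59/18, min=3, spread=5/18
Step 3: max=689/216, min=3, spread=41/216
Step 4: max=81977/25920, min=3, spread=4217/25920
Step 5: max=4874749/1555200, min=21679/7200, spread=38417/311040
Step 6: max=291136211/93312000, min=434597/144000, spread=1903471/18662400
Step 7: max=17397149089/5598720000, min=13075759/4320000, spread=18038617/223948800
Step 8: max=1041037782851/335923200000, min=1179326759/388800000, spread=883978523/13436928000

Answer: 1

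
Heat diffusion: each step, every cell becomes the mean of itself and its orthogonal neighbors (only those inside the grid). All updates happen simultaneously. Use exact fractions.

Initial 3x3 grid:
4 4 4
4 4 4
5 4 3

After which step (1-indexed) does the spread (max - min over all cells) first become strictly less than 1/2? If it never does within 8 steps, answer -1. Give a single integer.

Answer: 2

Derivation:
Step 1: max=13/3, min=11/3, spread=2/3
Step 2: max=151/36, min=137/36, spread=7/18
  -> spread < 1/2 first at step 2
Step 3: max=1777/432, min=1679/432, spread=49/216
Step 4: max=28159/6912, min=27137/6912, spread=511/3456
Step 5: max=336085/82944, min=327467/82944, spread=4309/41472
Step 6: max=4017607/995328, min=3945017/995328, spread=36295/497664
Step 7: max=48081517/11943936, min=47469971/11943936, spread=305773/5971968
Step 8: max=575884879/143327232, min=570732977/143327232, spread=2575951/71663616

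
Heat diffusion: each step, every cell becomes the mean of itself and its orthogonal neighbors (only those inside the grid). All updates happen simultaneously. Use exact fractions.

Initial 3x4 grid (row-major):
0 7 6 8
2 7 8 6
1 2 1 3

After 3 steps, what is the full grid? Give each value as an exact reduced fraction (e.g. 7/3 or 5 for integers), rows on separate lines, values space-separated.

After step 1:
  3 5 29/4 20/3
  5/2 26/5 28/5 25/4
  5/3 11/4 7/2 10/3
After step 2:
  7/2 409/80 1471/240 121/18
  371/120 421/100 139/25 437/80
  83/36 787/240 911/240 157/36
After step 3:
  2809/720 11371/2400 42343/7200 6593/1080
  23593/7200 1594/375 10063/2000 26527/4800
  6247/2160 24463/7200 30593/7200 4903/1080

Answer: 2809/720 11371/2400 42343/7200 6593/1080
23593/7200 1594/375 10063/2000 26527/4800
6247/2160 24463/7200 30593/7200 4903/1080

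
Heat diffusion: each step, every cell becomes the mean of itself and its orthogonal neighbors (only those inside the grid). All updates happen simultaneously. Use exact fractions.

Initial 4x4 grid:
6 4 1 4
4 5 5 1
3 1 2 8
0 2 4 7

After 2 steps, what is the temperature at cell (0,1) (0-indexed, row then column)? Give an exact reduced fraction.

Answer: 479/120

Derivation:
Step 1: cell (0,1) = 4
Step 2: cell (0,1) = 479/120
Full grid after step 2:
  79/18 479/120 123/40 10/3
  449/120 177/50 93/25 69/20
  323/120 283/100 353/100 29/6
  65/36 293/120 95/24 175/36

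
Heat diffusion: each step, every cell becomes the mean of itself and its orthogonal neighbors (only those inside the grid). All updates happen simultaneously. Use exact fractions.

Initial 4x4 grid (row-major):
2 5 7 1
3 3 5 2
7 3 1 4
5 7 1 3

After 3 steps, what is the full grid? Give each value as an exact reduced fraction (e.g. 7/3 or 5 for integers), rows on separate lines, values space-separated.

Answer: 2087/540 28061/7200 27077/7200 7661/2160
29231/7200 5741/1500 21251/6000 11701/3600
31223/7200 4819/1200 9887/3000 10613/3600
10097/2160 7337/1800 6049/1800 3089/1080

Derivation:
After step 1:
  10/3 17/4 9/2 10/3
  15/4 19/5 18/5 3
  9/2 21/5 14/5 5/2
  19/3 4 3 8/3
After step 2:
  34/9 953/240 941/240 65/18
  923/240 98/25 177/50 373/120
  1127/240 193/50 161/50 329/120
  89/18 263/60 187/60 49/18
After step 3:
  2087/540 28061/7200 27077/7200 7661/2160
  29231/7200 5741/1500 21251/6000 11701/3600
  31223/7200 4819/1200 9887/3000 10613/3600
  10097/2160 7337/1800 6049/1800 3089/1080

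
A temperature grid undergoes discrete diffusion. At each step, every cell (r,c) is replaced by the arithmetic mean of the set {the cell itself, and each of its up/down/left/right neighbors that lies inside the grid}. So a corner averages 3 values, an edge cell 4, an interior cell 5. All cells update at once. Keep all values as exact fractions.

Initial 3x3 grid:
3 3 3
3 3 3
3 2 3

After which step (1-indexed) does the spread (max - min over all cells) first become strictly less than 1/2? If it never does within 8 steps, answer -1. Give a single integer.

Answer: 1

Derivation:
Step 1: max=3, min=8/3, spread=1/3
  -> spread < 1/2 first at step 1
Step 2: max=3, min=653/240, spread=67/240
Step 3: max=593/200, min=6043/2160, spread=1807/10800
Step 4: max=15839/5400, min=2434037/864000, spread=33401/288000
Step 5: max=1576609/540000, min=22098067/7776000, spread=3025513/38880000
Step 6: max=83644051/28800000, min=8866273133/3110400000, spread=53531/995328
Step 7: max=22536883949/7776000000, min=533839074151/186624000000, spread=450953/11943936
Step 8: max=2698351389481/933120000000, min=32083416439397/11197440000000, spread=3799043/143327232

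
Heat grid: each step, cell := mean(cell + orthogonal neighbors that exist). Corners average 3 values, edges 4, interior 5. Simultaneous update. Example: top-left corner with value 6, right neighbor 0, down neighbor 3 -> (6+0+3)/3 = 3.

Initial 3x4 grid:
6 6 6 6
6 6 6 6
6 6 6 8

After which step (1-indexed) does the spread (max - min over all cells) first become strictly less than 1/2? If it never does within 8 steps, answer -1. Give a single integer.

Answer: 3

Derivation:
Step 1: max=20/3, min=6, spread=2/3
Step 2: max=59/9, min=6, spread=5/9
Step 3: max=689/108, min=6, spread=41/108
  -> spread < 1/2 first at step 3
Step 4: max=81977/12960, min=6, spread=4217/12960
Step 5: max=4874749/777600, min=21679/3600, spread=38417/155520
Step 6: max=291136211/46656000, min=434597/72000, spread=1903471/9331200
Step 7: max=17397149089/2799360000, min=13075759/2160000, spread=18038617/111974400
Step 8: max=1041037782851/167961600000, min=1179326759/194400000, spread=883978523/6718464000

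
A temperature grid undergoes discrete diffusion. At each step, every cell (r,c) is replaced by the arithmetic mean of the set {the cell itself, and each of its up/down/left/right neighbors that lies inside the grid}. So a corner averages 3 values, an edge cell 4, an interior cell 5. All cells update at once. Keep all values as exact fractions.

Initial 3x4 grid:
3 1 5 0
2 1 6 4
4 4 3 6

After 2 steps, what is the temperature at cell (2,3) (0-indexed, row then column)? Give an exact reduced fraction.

Step 1: cell (2,3) = 13/3
Step 2: cell (2,3) = 157/36
Full grid after step 2:
  7/3 103/40 123/40 10/3
  319/120 73/25 367/100 227/60
  53/18 833/240 953/240 157/36

Answer: 157/36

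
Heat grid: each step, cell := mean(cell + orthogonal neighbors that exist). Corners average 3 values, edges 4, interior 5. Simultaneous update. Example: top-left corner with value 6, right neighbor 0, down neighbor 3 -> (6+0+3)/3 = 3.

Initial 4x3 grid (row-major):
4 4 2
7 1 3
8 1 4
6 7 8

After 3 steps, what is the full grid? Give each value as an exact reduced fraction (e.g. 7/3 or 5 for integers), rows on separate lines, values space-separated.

After step 1:
  5 11/4 3
  5 16/5 5/2
  11/2 21/5 4
  7 11/2 19/3
After step 2:
  17/4 279/80 11/4
  187/40 353/100 127/40
  217/40 112/25 511/120
  6 691/120 95/18
After step 3:
  331/80 5607/1600 251/80
  447/100 7739/2000 2057/600
  1029/200 14071/3000 967/225
  1031/180 38729/7200 2753/540

Answer: 331/80 5607/1600 251/80
447/100 7739/2000 2057/600
1029/200 14071/3000 967/225
1031/180 38729/7200 2753/540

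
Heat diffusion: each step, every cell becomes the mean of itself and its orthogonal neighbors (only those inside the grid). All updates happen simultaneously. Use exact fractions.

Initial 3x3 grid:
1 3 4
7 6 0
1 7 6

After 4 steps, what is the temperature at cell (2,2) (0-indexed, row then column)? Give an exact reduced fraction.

Step 1: cell (2,2) = 13/3
Step 2: cell (2,2) = 40/9
Step 3: cell (2,2) = 2339/540
Step 4: cell (2,2) = 17201/4050
Full grid after step 4:
  502007/129600 181183/48000 240191/64800
  3583669/864000 1463353/360000 858511/216000
  189619/43200 235409/54000 17201/4050

Answer: 17201/4050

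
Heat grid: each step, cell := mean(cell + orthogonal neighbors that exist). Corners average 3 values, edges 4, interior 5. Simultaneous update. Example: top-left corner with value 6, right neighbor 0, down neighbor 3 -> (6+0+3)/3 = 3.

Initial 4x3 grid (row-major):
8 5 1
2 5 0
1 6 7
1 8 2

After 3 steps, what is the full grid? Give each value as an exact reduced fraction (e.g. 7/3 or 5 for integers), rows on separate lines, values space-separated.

Answer: 2927/720 3829/960 2477/720
491/120 1509/400 19/5
167/45 1687/400 1451/360
8519/2160 791/192 9889/2160

Derivation:
After step 1:
  5 19/4 2
  4 18/5 13/4
  5/2 27/5 15/4
  10/3 17/4 17/3
After step 2:
  55/12 307/80 10/3
  151/40 21/5 63/20
  457/120 39/10 271/60
  121/36 373/80 41/9
After step 3:
  2927/720 3829/960 2477/720
  491/120 1509/400 19/5
  167/45 1687/400 1451/360
  8519/2160 791/192 9889/2160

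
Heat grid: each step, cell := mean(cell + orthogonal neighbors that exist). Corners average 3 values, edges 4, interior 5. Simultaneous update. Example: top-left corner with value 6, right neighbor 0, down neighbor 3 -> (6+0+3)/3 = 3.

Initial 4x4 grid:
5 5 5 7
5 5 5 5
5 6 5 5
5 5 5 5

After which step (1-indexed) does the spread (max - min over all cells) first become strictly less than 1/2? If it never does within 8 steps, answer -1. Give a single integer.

Answer: 3

Derivation:
Step 1: max=17/3, min=5, spread=2/3
Step 2: max=50/9, min=5, spread=5/9
Step 3: max=581/108, min=4061/800, spread=6553/21600
  -> spread < 1/2 first at step 3
Step 4: max=43283/8100, min=12247/2400, spread=3119/12960
Step 5: max=642607/121500, min=147529/28800, spread=647009/3888000
Step 6: max=7680391/1458000, min=332478979/64800000, spread=79845589/583200000
Step 7: max=458742473/87480000, min=1496433407/291600000, spread=98124509/874800000
Step 8: max=8579621897/1640250000, min=44933586371/8748000000, spread=2473191239/26244000000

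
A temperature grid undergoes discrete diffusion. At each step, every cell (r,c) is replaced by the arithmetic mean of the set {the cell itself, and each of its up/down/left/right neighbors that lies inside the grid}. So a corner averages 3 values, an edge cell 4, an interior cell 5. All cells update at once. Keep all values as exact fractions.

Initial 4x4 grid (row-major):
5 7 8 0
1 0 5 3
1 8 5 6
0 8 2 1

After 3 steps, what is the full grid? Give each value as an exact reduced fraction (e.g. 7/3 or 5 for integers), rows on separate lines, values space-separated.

Answer: 8297/2160 7517/1800 7909/1800 8857/2160
24683/7200 24383/6000 25063/6000 29011/7200
8161/2400 7707/2000 8371/2000 3107/800
2453/720 4693/1200 4813/1200 2789/720

Derivation:
After step 1:
  13/3 5 5 11/3
  7/4 21/5 21/5 7/2
  5/2 22/5 26/5 15/4
  3 9/2 4 3
After step 2:
  133/36 139/30 67/15 73/18
  767/240 391/100 221/50 907/240
  233/80 104/25 431/100 309/80
  10/3 159/40 167/40 43/12
After step 3:
  8297/2160 7517/1800 7909/1800 8857/2160
  24683/7200 24383/6000 25063/6000 29011/7200
  8161/2400 7707/2000 8371/2000 3107/800
  2453/720 4693/1200 4813/1200 2789/720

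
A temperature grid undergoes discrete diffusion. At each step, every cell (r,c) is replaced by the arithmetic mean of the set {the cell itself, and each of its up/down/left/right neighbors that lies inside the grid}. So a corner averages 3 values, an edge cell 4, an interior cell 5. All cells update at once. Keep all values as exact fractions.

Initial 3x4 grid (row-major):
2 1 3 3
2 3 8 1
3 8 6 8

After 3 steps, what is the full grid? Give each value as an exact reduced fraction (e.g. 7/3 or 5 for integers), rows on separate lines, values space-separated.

After step 1:
  5/3 9/4 15/4 7/3
  5/2 22/5 21/5 5
  13/3 5 15/2 5
After step 2:
  77/36 181/60 47/15 133/36
  129/40 367/100 497/100 62/15
  71/18 637/120 217/40 35/6
After step 3:
  3017/1080 10763/3600 13333/3600 1973/540
  7787/2400 2019/500 12799/3000 1048/225
  1123/270 16513/3600 6461/1200 1847/360

Answer: 3017/1080 10763/3600 13333/3600 1973/540
7787/2400 2019/500 12799/3000 1048/225
1123/270 16513/3600 6461/1200 1847/360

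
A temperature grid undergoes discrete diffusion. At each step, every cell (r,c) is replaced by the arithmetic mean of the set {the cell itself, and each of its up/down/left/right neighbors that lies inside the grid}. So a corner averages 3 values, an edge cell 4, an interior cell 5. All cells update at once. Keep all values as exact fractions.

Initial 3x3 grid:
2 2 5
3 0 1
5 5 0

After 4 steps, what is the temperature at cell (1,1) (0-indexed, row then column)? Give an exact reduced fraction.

Answer: 860971/360000

Derivation:
Step 1: cell (1,1) = 11/5
Step 2: cell (1,1) = 219/100
Step 3: cell (1,1) = 14693/6000
Step 4: cell (1,1) = 860971/360000
Full grid after step 4:
  320149/129600 679061/288000 283649/129600
  1134029/432000 860971/360000 975779/432000
  86881/32400 1096279/432000 2071/900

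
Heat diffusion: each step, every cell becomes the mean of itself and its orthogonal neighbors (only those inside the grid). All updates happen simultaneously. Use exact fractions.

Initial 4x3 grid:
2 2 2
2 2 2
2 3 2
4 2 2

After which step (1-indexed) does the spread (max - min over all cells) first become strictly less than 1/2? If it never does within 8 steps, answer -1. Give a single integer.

Step 1: max=11/4, min=2, spread=3/4
Step 2: max=49/18, min=2, spread=13/18
Step 3: max=2711/1080, min=813/400, spread=5159/10800
  -> spread < 1/2 first at step 3
Step 4: max=321023/129600, min=14791/7200, spread=10957/25920
Step 5: max=18717787/7776000, min=226271/108000, spread=97051/311040
Step 6: max=1109725133/466560000, min=27377003/12960000, spread=4966121/18662400
Step 7: max=65691228247/27993600000, min=1662314677/777600000, spread=46783199/223948800
Step 8: max=3909042058373/1679616000000, min=100498703243/46656000000, spread=2328709933/13436928000

Answer: 3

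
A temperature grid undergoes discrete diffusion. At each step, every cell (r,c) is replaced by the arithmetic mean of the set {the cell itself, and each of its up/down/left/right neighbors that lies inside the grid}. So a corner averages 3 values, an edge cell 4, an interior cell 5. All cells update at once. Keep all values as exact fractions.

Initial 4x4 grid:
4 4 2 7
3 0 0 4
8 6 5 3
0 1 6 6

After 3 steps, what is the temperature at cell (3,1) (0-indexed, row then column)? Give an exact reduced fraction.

Answer: 2999/800

Derivation:
Step 1: cell (3,1) = 13/4
Step 2: cell (3,1) = 59/16
Step 3: cell (3,1) = 2999/800
Full grid after step 3:
  7111/2160 22303/7200 23183/7200 7487/2160
  12269/3600 19573/6000 19997/6000 13219/3600
  4331/1200 7163/2000 7603/2000 1639/400
  175/48 2999/800 9829/2400 629/144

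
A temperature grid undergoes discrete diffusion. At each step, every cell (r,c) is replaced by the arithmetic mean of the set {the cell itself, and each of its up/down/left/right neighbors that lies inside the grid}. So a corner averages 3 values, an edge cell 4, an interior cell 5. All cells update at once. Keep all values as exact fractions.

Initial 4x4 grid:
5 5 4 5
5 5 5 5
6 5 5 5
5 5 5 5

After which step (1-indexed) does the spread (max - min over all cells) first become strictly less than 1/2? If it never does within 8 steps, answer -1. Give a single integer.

Answer: 3

Derivation:
Step 1: max=16/3, min=14/3, spread=2/3
Step 2: max=631/120, min=569/120, spread=31/60
Step 3: max=5611/1080, min=5189/1080, spread=211/540
  -> spread < 1/2 first at step 3
Step 4: max=167041/32400, min=156959/32400, spread=5041/16200
Step 5: max=4990111/972000, min=4729889/972000, spread=130111/486000
Step 6: max=149055781/29160000, min=142544219/29160000, spread=3255781/14580000
Step 7: max=4456360351/874800000, min=4291639649/874800000, spread=82360351/437400000
Step 8: max=133294577821/26244000000, min=129145422179/26244000000, spread=2074577821/13122000000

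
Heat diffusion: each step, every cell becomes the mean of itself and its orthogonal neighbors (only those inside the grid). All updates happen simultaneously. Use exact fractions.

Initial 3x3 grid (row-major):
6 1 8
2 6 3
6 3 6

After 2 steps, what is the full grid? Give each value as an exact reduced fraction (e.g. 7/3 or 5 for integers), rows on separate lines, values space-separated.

Answer: 53/12 61/16 5
11/3 97/20 67/16
167/36 191/48 5

Derivation:
After step 1:
  3 21/4 4
  5 3 23/4
  11/3 21/4 4
After step 2:
  53/12 61/16 5
  11/3 97/20 67/16
  167/36 191/48 5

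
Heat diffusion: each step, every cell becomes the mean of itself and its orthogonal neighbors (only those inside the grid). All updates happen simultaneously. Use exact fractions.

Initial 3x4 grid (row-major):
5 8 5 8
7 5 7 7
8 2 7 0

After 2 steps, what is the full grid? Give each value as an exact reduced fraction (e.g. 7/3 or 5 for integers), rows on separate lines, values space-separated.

After step 1:
  20/3 23/4 7 20/3
  25/4 29/5 31/5 11/2
  17/3 11/2 4 14/3
After step 2:
  56/9 1513/240 1537/240 115/18
  1463/240 59/10 57/10 691/120
  209/36 629/120 611/120 85/18

Answer: 56/9 1513/240 1537/240 115/18
1463/240 59/10 57/10 691/120
209/36 629/120 611/120 85/18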